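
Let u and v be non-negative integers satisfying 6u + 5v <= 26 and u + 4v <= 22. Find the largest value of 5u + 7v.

35

(u,v)=(0,5): 6·0+5·5=25≤26, 1·0+4·5=20≤22, objective 35.
(u,v)=(1,4): 6·1+5·4=26≤26, 1·1+4·4=17≤22, objective 33.
(u,v)=(0,4): 6·0+5·4=20≤26, 1·0+4·4=16≤22, objective 28.
The best lattice point is (0,5), giving 35.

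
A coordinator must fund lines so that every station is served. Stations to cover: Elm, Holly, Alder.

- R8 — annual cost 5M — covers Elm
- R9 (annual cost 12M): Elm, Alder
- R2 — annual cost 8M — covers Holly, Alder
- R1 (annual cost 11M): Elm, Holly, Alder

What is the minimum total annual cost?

11

R1 alone covers Elm, Holly, Alder — every station.
Total annual cost: 11.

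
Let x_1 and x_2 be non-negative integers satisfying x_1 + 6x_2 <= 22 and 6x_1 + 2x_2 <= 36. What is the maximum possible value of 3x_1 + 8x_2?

(x_1,x_2)=(4,3): 1·4+6·3=22≤22, 6·4+2·3=30≤36, objective 36.
(x_1,x_2)=(3,3): 1·3+6·3=21≤22, 6·3+2·3=24≤36, objective 33.
(x_1,x_2)=(5,2): 1·5+6·2=17≤22, 6·5+2·2=34≤36, objective 31.
The best lattice point is (4,3), giving 36.

36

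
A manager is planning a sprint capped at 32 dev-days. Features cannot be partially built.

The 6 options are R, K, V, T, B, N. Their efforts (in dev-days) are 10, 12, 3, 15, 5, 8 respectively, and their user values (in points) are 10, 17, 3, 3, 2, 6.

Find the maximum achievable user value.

This is an integer program with binary decision variables.
Allowing fractional choices, the relaxed optimum would be about 35.2, but features are indivisible.
R + K + N: effort 10 + 12 + 8 = 30 ≤ 32, user value 10 + 17 + 6 = 33.
R + K + V: effort 10 + 12 + 3 = 25 ≤ 32, user value 10 + 17 + 3 = 30.
R + K + V + B: effort 10 + 12 + 3 + 5 = 30 ≤ 32, user value 10 + 17 + 3 + 2 = 32.
Best is R, K, and N with total user value 33.

33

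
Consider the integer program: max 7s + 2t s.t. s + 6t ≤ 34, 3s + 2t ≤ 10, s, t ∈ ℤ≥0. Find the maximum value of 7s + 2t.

(s,t)=(3,0): 1·3+6·0=3≤34, 3·3+2·0=9≤10, objective 21.
(s,t)=(2,1): 1·2+6·1=8≤34, 3·2+2·1=8≤10, objective 16.
(s,t)=(2,0): 1·2+6·0=2≤34, 3·2+2·0=6≤10, objective 14.
No feasible integer point exceeds 21.

21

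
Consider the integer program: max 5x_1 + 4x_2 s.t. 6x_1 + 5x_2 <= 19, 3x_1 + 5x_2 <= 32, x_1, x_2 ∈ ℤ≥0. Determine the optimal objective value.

(x_1,x_2)=(3,0): 6·3+5·0=18≤19, 3·3+5·0=9≤32, objective 15.
(x_1,x_2)=(2,1): 6·2+5·1=17≤19, 3·2+5·1=11≤32, objective 14.
(x_1,x_2)=(2,0): 6·2+5·0=12≤19, 3·2+5·0=6≤32, objective 10.
Maximum is 15 at (x_1,x_2)=(3,0).

15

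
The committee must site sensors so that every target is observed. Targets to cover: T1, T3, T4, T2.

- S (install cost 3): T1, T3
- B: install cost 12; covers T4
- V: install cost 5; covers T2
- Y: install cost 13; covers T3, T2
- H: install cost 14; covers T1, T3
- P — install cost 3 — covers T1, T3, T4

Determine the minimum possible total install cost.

Choose V and P: together they cover T1, T3, T4, T2 — every target.
Total install cost: 5 + 3 = 8.
No cover costs less than 8.

8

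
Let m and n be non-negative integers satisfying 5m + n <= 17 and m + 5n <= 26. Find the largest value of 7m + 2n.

(m,n)=(3,2) is feasible, giving 25.
(m,n)=(3,1) is feasible, giving 23.
(m,n)=(2,4) is feasible, giving 22.
(m,n)=(2,3) is feasible, giving 20.
The best lattice point is (3,2), giving 25.

25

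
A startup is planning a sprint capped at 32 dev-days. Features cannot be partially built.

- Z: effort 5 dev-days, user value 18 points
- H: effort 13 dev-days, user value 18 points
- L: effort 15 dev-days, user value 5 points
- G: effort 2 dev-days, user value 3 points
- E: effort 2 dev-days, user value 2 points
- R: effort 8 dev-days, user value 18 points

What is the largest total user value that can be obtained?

59

Treat it as a binary knapsack problem.
Take Z, H, G, E, and R: effort 5 + 13 + 2 + 2 + 8 = 30 ≤ 32, user value 18 + 18 + 3 + 2 + 18 = 59.
No other feasible combination does better.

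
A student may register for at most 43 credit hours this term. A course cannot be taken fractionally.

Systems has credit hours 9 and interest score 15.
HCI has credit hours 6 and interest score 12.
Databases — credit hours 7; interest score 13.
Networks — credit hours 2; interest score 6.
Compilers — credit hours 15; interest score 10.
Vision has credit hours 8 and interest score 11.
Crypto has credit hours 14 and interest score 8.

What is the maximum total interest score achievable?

Allowing fractional choices, the relaxed optimum would be about 64.3, but courses are indivisible.
Systems + HCI + Databases + Networks + Compilers: credit hours 9 + 6 + 7 + 2 + 15 = 39 ≤ 43, interest score 15 + 12 + 13 + 6 + 10 = 56.
Systems + HCI + Databases + Networks + Vision: credit hours 9 + 6 + 7 + 2 + 8 = 32 ≤ 43, interest score 15 + 12 + 13 + 6 + 11 = 57.
Best is Systems, HCI, Databases, Networks, and Vision with total interest score 57.

57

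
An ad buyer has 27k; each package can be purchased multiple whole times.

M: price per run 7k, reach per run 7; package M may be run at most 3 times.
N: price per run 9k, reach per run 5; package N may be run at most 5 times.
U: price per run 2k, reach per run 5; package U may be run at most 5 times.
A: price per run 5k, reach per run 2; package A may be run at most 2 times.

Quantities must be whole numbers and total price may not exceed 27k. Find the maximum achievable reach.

2×M and 5×U: price 24 ≤ 27, reach 2·7 + 5·5 = 39.
1×M, 1×N, and 5×U: price 26 ≤ 27, reach 1·7 + 1·5 + 5·5 = 37.
Best is 39.

39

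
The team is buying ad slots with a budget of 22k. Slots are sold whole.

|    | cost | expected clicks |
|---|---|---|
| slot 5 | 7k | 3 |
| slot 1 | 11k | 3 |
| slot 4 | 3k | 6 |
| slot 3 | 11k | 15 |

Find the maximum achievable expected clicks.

24

Take slot 5, slot 4, and slot 3: cost 7 + 3 + 11 = 21 ≤ 22, expected clicks 3 + 6 + 15 = 24.
No other feasible combination does better.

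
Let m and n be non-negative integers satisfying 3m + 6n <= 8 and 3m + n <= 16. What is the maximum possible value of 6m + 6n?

Relaxing integrality, the LP optimum is 16.00 at (m,n) = (2.67, 0), which is not an integer point.
(m,n)=(2,0): 3·2+6·0=6≤8, 3·2+1·0=6≤16, objective 12.
(m,n)=(1,0): 3·1+6·0=3≤8, 3·1+1·0=3≤16, objective 6.
The best lattice point is (2,0), giving 12.

12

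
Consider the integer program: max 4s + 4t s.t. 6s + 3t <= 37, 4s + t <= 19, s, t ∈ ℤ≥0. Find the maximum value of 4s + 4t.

48

Relaxing integrality, the LP optimum is 49.33 at (s,t) = (0, 12.3), which is not an integer point.
(s,t)=(0,12): 6·0+3·12=36≤37, 4·0+1·12=12≤19, objective 48.
(s,t)=(0,11): 6·0+3·11=33≤37, 4·0+1·11=11≤19, objective 44.
The best lattice point is (0,12), giving 48.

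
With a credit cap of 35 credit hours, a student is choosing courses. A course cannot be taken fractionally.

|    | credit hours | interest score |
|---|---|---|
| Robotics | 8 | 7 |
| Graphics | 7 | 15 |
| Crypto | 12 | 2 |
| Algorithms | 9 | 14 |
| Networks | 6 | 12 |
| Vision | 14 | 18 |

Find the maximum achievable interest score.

Robotics + Graphics + Algorithms + Networks: credit hours 8 + 7 + 9 + 6 = 30 ≤ 35, interest score 7 + 15 + 14 + 12 = 48.
Robotics + Graphics + Networks + Vision: credit hours 8 + 7 + 6 + 14 = 35 ≤ 35, interest score 7 + 15 + 12 + 18 = 52.
Graphics + Algorithms + Vision: credit hours 7 + 9 + 14 = 30 ≤ 35, interest score 15 + 14 + 18 = 47.
Best is Robotics, Graphics, Networks, and Vision with total interest score 52.

52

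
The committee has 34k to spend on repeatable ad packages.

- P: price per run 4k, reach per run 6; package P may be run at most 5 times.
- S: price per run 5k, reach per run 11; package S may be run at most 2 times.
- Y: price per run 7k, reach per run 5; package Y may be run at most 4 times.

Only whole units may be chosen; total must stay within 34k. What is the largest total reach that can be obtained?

52

S has the best ratio (11/5); taking only S gives at most 2×11 = 22 (stopped by the supply cap of 2).
Mixing does better — 5×P and 2×S: price 30 ≤ 34, reach 5·6 + 2·11 = 52.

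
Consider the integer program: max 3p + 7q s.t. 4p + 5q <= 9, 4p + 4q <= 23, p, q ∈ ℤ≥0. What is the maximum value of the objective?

10

The continuous relaxation peaks at (0, 1.8) with value 12.60; rounding to a feasible lattice point costs some objective.
(p,q)=(1,1): 4·1+5·1=9≤9, 4·1+4·1=8≤23, objective 10.
(p,q)=(0,1): 4·0+5·1=5≤9, 4·0+4·1=4≤23, objective 7.
The best lattice point is (1,1), giving 10.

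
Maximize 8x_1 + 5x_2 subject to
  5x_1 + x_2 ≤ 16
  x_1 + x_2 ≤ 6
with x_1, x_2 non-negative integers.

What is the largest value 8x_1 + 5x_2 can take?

(x_1,x_2)=(2,4): 5·2+1·4=14≤16, 1·2+1·4=6≤6, objective 36.
(x_1,x_2)=(1,5): 5·1+1·5=10≤16, 1·1+1·5=6≤6, objective 33.
(x_1,x_2)=(2,3): 5·2+1·3=13≤16, 1·2+1·3=5≤6, objective 31.
Maximum is 36 at (x_1,x_2)=(2,4).

36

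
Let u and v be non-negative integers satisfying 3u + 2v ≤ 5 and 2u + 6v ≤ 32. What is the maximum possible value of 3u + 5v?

(u,v)=(0,2): 3·0+2·2=4≤5, 2·0+6·2=12≤32, objective 10.
(u,v)=(1,1): 3·1+2·1=5≤5, 2·1+6·1=8≤32, objective 8.
No feasible integer point exceeds 10.

10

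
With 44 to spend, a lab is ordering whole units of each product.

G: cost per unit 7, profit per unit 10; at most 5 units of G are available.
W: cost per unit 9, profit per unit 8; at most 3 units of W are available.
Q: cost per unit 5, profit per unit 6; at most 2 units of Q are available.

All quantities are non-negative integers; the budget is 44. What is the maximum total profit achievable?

58

This is a bounded integer knapsack.
G has the best ratio (10/7); taking only G gives at most 5×10 = 50 (stopped by the supply cap of 5).
Mixing does better — 5×G and 1×W: cost 44 ≤ 44, profit 5·10 + 1·8 = 58.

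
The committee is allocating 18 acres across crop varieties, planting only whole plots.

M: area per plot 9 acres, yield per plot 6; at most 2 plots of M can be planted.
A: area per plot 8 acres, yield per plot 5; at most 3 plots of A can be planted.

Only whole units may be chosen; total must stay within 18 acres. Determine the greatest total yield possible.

Take 2×M: area 18 ≤ 18, yield 2·6 = 12.
M has the best ratio (6/9) and is taken to its limit of 2; remaining capacity is filled optimally with the others.

12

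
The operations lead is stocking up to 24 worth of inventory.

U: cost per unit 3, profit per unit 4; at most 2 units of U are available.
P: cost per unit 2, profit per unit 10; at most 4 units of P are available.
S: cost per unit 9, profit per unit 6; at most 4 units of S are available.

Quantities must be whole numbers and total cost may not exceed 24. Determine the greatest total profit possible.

54

This is a bounded integer knapsack.
2×U, 4×P, and 1×S: cost 23 ≤ 24, profit 2·4 + 4·10 + 1·6 = 54.
1×U, 4×P, and 1×S: cost 20 ≤ 24, profit 1·4 + 4·10 + 1·6 = 50.
Best is 54.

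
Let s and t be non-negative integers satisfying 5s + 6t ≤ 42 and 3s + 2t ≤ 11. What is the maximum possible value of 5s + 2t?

(s,t)=(3,1): 5·3+6·1=21≤42, 3·3+2·1=11≤11, objective 17.
(s,t)=(3,0): 5·3+6·0=15≤42, 3·3+2·0=9≤11, objective 15.
The best lattice point is (3,1), giving 17.

17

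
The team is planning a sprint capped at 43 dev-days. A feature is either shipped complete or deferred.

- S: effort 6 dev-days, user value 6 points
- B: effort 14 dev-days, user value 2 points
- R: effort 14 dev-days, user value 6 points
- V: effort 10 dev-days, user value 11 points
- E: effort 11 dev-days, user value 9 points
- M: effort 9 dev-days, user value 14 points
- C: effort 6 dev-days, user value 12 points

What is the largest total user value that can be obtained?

52

Treat it as a binary knapsack problem.
Allowing fractional choices, the relaxed optimum would be about 52.4, but features are indivisible.
S + V + E + M + C: effort 6 + 10 + 11 + 9 + 6 = 42 ≤ 43, user value 6 + 11 + 9 + 14 + 12 = 52.
V + E + M + C: effort 10 + 11 + 9 + 6 = 36 ≤ 43, user value 11 + 9 + 14 + 12 = 46.
S + V + M + C: effort 6 + 10 + 9 + 6 = 31 ≤ 43, user value 6 + 11 + 14 + 12 = 43.
Best is S, V, E, M, and C with total user value 52.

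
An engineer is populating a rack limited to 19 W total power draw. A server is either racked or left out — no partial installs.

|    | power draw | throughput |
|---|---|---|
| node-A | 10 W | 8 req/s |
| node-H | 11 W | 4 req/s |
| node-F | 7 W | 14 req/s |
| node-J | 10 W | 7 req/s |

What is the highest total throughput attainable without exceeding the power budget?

Treat it as a binary knapsack problem.
Allowing fractional choices, the relaxed optimum would be about 23.4, but servers are indivisible.
node-H + node-F: power draw 11 + 7 = 18 ≤ 19, throughput 4 + 14 = 18.
node-F + node-J: power draw 7 + 10 = 17 ≤ 19, throughput 14 + 7 = 21.
node-A + node-F: power draw 10 + 7 = 17 ≤ 19, throughput 8 + 14 = 22.
Best is node-A and node-F with total throughput 22.

22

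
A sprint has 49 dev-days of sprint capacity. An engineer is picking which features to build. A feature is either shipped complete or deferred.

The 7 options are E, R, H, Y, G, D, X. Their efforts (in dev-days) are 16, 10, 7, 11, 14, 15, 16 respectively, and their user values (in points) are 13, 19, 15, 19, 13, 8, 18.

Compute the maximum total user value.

Allowing fractional choices, the relaxed optimum would be about 75.6, but features are indivisible.
R + H + Y + G: effort 10 + 7 + 11 + 14 = 42 ≤ 49, user value 19 + 15 + 19 + 13 = 66.
E + R + H + Y: effort 16 + 10 + 7 + 11 = 44 ≤ 49, user value 13 + 19 + 15 + 19 = 66.
R + H + Y + X: effort 10 + 7 + 11 + 16 = 44 ≤ 49, user value 19 + 15 + 19 + 18 = 71.
Best is R, H, Y, and X with total user value 71.

71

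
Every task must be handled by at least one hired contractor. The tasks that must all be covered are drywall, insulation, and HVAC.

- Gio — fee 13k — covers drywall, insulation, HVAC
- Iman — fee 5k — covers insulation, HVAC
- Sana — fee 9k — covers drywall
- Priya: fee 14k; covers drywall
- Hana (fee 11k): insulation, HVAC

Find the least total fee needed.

Gio alone covers drywall, insulation, HVAC — every task.
Total fee: 13.

13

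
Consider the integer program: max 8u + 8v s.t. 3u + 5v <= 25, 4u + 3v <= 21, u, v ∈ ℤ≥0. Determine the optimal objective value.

(u,v)=(3,3) is feasible, giving 48.
(u,v)=(1,4) is feasible, giving 40.
The best lattice point is (3,3), giving 48.

48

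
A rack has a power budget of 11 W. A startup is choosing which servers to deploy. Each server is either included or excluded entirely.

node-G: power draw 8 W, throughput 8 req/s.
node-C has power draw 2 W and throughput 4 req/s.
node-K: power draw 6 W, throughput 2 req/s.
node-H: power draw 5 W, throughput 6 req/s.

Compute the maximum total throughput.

Allowing fractional choices, the relaxed optimum would be about 14.0, but servers are indivisible.
node-G: power draw 8 ≤ 11, throughput 8.
node-C + node-H: power draw 2 + 5 = 7 ≤ 11, throughput 4 + 6 = 10.
node-G + node-C: power draw 8 + 2 = 10 ≤ 11, throughput 8 + 4 = 12.
Best is node-G and node-C with total throughput 12.

12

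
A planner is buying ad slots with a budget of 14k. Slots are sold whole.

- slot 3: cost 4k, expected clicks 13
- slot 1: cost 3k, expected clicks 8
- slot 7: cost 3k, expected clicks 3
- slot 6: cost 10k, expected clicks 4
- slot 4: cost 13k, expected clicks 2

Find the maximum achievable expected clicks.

24

slot 3 + slot 1 + slot 7: cost 4 + 3 + 3 = 10 ≤ 14, expected clicks 13 + 8 + 3 = 24.
slot 3 + slot 1: cost 4 + 3 = 7 ≤ 14, expected clicks 13 + 8 = 21.
Best is slot 3, slot 1, and slot 7 with total expected clicks 24.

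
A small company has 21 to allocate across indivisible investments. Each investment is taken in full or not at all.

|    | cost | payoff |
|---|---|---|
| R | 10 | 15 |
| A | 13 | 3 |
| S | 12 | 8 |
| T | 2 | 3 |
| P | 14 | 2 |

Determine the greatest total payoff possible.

18

R: cost 10 ≤ 21, payoff 15.
R + T: cost 10 + 2 = 12 ≤ 21, payoff 15 + 3 = 18.
Best is R and T with total payoff 18.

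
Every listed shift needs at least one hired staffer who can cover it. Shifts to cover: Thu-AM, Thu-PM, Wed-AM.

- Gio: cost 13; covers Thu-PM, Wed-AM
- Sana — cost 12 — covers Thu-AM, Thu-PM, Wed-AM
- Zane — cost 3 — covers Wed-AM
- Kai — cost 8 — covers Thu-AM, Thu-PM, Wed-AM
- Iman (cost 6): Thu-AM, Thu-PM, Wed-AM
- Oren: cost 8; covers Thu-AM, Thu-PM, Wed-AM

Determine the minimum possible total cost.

6

Iman alone covers Thu-AM, Thu-PM, Wed-AM — every shift.
Total cost: 6.
No cover costs less than 6.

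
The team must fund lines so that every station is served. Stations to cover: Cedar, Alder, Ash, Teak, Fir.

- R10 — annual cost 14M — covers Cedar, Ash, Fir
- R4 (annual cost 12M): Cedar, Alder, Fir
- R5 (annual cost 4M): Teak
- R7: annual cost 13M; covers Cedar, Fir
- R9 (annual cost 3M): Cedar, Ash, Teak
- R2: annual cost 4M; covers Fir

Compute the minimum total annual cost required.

The greedy cost-per-new-station heuristic would pick R9, R2, and R4 for 19, but a cheaper cover exists.
Choose R4 and R9: together they cover Cedar, Alder, Ash, Teak, Fir — every station.
Total annual cost: 12 + 3 = 15.
No cover costs less than 15.

15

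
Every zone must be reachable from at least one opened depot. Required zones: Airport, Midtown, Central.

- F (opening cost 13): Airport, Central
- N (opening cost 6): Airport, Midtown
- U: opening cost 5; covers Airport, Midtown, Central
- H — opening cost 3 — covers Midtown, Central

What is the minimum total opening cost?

5

U alone covers Airport, Midtown, Central — every zone.
Total opening cost: 5.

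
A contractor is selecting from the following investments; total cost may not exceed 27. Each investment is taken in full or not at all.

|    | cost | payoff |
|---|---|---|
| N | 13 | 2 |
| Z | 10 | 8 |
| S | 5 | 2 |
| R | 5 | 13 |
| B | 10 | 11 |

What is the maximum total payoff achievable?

Z + R + B: cost 10 + 5 + 10 = 25 ≤ 27, payoff 8 + 13 + 11 = 32.
S + R + B: cost 5 + 5 + 10 = 20 ≤ 27, payoff 2 + 13 + 11 = 26.
R + B: cost 5 + 10 = 15 ≤ 27, payoff 13 + 11 = 24.
Best is Z, R, and B with total payoff 32.

32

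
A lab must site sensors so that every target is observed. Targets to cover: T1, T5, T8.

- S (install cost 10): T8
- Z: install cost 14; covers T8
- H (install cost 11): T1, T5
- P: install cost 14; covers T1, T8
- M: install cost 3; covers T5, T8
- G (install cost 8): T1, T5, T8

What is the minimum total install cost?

8

The greedy cost-per-new-target heuristic would pick M and G for 11, but a cheaper cover exists.
G alone covers T1, T5, T8 — every target.
Total install cost: 8.
No cover costs less than 8.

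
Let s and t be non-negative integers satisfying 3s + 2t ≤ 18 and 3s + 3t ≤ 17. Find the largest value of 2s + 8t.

(s,t)=(0,5): 3·0+2·5=10≤18, 3·0+3·5=15≤17, objective 40.
(s,t)=(1,4): 3·1+2·4=11≤18, 3·1+3·4=15≤17, objective 34.
Maximum is 40 at (s,t)=(0,5).

40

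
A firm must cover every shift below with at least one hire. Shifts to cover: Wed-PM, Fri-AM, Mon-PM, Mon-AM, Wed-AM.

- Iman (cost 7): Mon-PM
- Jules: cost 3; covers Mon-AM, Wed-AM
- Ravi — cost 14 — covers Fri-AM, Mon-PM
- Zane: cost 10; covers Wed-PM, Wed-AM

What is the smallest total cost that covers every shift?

27

The greedy cost-per-new-shift heuristic would pick Jules, Iman, Zane, and Ravi for 34, but a cheaper cover exists.
Choose Jules, Ravi, and Zane: together they cover Wed-PM, Fri-AM, Mon-PM, Mon-AM, Wed-AM — every shift.
Total cost: 3 + 14 + 10 = 27.
No cover costs less than 27.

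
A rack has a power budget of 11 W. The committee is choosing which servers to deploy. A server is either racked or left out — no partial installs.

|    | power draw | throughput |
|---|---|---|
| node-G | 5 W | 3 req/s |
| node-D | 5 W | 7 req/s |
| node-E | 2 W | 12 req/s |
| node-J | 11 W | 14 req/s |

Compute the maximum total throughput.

19

Allowing fractional choices, the relaxed optimum would be about 24.1, but servers are indivisible.
node-D + node-E: power draw 5 + 2 = 7 ≤ 11, throughput 7 + 12 = 19.
node-G + node-E: power draw 5 + 2 = 7 ≤ 11, throughput 3 + 12 = 15.
Best is node-D and node-E with total throughput 19.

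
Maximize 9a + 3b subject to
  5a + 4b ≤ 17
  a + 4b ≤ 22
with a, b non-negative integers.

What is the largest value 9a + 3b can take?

27

(a,b)=(3,0) is feasible, giving 27.
(a,b)=(2,1) is feasible, giving 21.
(a,b)=(2,0) is feasible, giving 18.
The best lattice point is (3,0), giving 27.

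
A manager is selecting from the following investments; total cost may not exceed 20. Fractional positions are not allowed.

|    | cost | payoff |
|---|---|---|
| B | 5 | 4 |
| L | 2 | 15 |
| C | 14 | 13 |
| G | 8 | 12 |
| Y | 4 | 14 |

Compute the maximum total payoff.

Take B, L, G, and Y: cost 5 + 2 + 8 + 4 = 19 ≤ 20, payoff 4 + 15 + 12 + 14 = 45.
No other feasible combination does better.

45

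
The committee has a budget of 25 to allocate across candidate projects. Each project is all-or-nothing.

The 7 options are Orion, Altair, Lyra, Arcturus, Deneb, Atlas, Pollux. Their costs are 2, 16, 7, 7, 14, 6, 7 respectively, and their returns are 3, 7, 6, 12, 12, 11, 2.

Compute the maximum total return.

32

Allowing fractional choices, the relaxed optimum would be about 34.6, but projects are indivisible.
Orion + Lyra + Arcturus + Atlas: cost 2 + 7 + 7 + 6 = 22 ≤ 25, return 3 + 6 + 12 + 11 = 32.
Orion + Arcturus + Atlas + Pollux: cost 2 + 7 + 6 + 7 = 22 ≤ 25, return 3 + 12 + 11 + 2 = 28.
Lyra + Arcturus + Atlas: cost 7 + 7 + 6 = 20 ≤ 25, return 6 + 12 + 11 = 29.
Best is Orion, Lyra, Arcturus, and Atlas with total return 32.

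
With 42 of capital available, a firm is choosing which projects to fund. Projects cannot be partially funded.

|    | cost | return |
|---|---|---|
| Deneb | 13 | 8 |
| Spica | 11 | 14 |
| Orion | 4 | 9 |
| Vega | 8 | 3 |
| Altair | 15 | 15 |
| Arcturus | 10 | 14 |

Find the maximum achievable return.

52

Treat it as a binary knapsack problem.
Allowing fractional choices, the relaxed optimum would be about 53.2, but projects are indivisible.
Deneb + Spica + Orion + Arcturus: cost 13 + 11 + 4 + 10 = 38 ≤ 42, return 8 + 14 + 9 + 14 = 45.
Deneb + Orion + Altair + Arcturus: cost 13 + 4 + 15 + 10 = 42 ≤ 42, return 8 + 9 + 15 + 14 = 46.
Spica + Orion + Altair + Arcturus: cost 11 + 4 + 15 + 10 = 40 ≤ 42, return 14 + 9 + 15 + 14 = 52.
Best is Spica, Orion, Altair, and Arcturus with total return 52.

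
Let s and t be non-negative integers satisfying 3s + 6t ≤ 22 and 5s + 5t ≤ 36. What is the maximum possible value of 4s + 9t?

31

(s,t)=(1,3) is feasible, giving 31.
(s,t)=(0,3) is feasible, giving 27.
(s,t)=(2,2) is feasible, giving 26.
(s,t)=(1,2) is feasible, giving 22.
The best lattice point is (1,3), giving 31.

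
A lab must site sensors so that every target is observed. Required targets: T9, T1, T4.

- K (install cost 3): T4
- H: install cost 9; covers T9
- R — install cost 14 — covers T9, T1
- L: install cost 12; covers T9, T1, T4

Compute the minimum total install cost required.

L alone covers T9, T1, T4 — every target.
Total install cost: 12.

12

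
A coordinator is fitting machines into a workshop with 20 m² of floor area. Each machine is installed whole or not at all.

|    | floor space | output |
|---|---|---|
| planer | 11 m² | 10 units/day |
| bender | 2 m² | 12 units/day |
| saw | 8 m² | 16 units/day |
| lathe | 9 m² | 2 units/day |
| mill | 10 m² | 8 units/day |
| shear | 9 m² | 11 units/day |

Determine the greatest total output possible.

39

Take bender, saw, and shear: floor space 2 + 8 + 9 = 19 ≤ 20, output 12 + 16 + 11 = 39.
No other feasible combination does better.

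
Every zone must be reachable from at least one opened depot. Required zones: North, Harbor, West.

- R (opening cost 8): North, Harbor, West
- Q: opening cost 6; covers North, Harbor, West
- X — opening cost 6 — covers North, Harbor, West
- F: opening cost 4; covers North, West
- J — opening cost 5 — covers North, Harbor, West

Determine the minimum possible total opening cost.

This is a weighted set-cover instance.
J alone covers North, Harbor, West — every zone.
Total opening cost: 5.
No cover costs less than 5.

5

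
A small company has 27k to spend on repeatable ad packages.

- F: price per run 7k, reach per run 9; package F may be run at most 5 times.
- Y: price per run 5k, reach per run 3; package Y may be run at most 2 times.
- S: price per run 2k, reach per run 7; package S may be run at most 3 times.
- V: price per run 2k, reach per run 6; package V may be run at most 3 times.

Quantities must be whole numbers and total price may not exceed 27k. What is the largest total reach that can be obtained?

57

This is a bounded integer knapsack.
S has the best ratio (7/2); taking only S gives at most 3×7 = 21 (stopped by the supply cap of 3).
Mixing does better — 2×F, 3×S, and 3×V: price 26 ≤ 27, reach 2·9 + 3·7 + 3·6 = 57.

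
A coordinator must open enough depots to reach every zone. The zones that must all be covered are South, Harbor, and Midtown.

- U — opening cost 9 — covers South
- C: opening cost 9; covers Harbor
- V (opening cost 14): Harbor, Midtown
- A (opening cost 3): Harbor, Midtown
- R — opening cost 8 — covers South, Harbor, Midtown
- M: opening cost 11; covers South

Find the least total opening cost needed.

The greedy cost-per-new-zone heuristic would pick A and R for 11, but a cheaper cover exists.
R alone covers South, Harbor, Midtown — every zone.
Total opening cost: 8.
No cover costs less than 8.

8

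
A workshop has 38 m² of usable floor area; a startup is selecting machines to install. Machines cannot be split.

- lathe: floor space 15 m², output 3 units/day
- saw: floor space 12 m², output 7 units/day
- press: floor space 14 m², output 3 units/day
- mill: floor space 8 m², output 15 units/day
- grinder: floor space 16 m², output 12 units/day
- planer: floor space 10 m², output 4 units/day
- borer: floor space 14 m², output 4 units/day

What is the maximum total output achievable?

34

Allowing fractional choices, the relaxed optimum would be about 34.8, but machines are indivisible.
mill + grinder + planer: floor space 8 + 16 + 10 = 34 ≤ 38, output 15 + 12 + 4 = 31.
saw + mill + grinder: floor space 12 + 8 + 16 = 36 ≤ 38, output 7 + 15 + 12 = 34.
Best is saw, mill, and grinder with total output 34.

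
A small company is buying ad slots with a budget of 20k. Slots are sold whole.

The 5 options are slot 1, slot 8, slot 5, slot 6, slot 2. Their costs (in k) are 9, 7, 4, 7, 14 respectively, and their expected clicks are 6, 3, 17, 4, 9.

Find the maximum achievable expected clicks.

Take slot 1, slot 5, and slot 6: cost 9 + 4 + 7 = 20 ≤ 20, expected clicks 6 + 17 + 4 = 27.
No other feasible combination does better.

27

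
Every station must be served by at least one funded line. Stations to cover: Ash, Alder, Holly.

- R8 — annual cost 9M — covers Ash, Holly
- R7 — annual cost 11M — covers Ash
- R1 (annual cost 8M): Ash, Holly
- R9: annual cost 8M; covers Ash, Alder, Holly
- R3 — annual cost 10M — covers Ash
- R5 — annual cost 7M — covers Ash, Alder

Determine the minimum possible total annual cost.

8

R9 alone covers Ash, Alder, Holly — every station.
Total annual cost: 8.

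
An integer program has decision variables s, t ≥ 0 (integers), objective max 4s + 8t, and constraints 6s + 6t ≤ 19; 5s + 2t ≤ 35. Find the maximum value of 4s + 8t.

(s,t)=(0,3) is feasible, giving 24.
(s,t)=(1,2) is feasible, giving 20.
(s,t)=(0,2) is feasible, giving 16.
No feasible integer point exceeds 24.

24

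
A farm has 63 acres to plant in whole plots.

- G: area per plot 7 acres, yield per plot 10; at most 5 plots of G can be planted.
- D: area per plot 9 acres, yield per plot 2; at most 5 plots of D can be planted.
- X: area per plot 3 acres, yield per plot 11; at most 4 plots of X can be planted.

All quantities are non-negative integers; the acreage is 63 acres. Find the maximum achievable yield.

5×G and 4×X: area 47 ≤ 63, yield 5·10 + 4·11 = 94.
5×G, 1×D, and 4×X: area 56 ≤ 63, yield 5·10 + 1·2 + 4·11 = 96.
Best is 96.

96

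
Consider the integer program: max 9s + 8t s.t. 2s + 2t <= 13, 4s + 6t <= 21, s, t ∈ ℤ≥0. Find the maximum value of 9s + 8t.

45

The continuous relaxation peaks at (5.25, 0) with value 47.25; rounding to a feasible lattice point costs some objective.
(s,t)=(5,0): 2·5+2·0=10≤13, 4·5+6·0=20≤21, objective 45.
(s,t)=(4,0): 2·4+2·0=8≤13, 4·4+6·0=16≤21, objective 36.
Maximum is 45 at (s,t)=(5,0).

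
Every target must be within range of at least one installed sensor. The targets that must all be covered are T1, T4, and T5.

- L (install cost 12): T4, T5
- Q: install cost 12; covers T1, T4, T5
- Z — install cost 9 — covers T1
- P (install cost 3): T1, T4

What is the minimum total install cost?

The greedy cost-per-new-target heuristic would pick P and L for 15, but a cheaper cover exists.
Q alone covers T1, T4, T5 — every target.
Total install cost: 12.
No cover costs less than 12.

12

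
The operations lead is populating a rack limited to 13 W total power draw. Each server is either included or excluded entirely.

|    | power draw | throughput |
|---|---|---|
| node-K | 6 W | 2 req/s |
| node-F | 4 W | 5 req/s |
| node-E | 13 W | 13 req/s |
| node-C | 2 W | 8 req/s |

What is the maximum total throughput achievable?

Allowing fractional choices, the relaxed optimum would be about 20.0, but servers are indivisible.
node-E: power draw 13 ≤ 13, throughput 13.
node-K + node-F + node-C: power draw 6 + 4 + 2 = 12 ≤ 13, throughput 2 + 5 + 8 = 15.
node-F + node-C: power draw 4 + 2 = 6 ≤ 13, throughput 5 + 8 = 13.
Best is node-K, node-F, and node-C with total throughput 15.

15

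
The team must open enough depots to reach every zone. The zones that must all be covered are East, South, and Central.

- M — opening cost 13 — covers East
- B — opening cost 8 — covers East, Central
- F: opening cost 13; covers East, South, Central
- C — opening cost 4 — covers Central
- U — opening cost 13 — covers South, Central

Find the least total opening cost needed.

This is a weighted set-cover instance.
The greedy cost-per-new-zone heuristic would pick B and F for 21, but a cheaper cover exists.
F alone covers East, South, Central — every zone.
Total opening cost: 13.
No cover costs less than 13.

13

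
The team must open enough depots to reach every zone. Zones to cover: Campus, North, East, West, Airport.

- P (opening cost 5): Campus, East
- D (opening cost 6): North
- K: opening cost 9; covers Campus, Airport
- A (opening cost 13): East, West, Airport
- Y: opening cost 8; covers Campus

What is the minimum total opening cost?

Choose P, D, and A: together they cover Campus, North, East, West, Airport — every zone.
Total opening cost: 5 + 6 + 13 = 24.
No cover costs less than 24.

24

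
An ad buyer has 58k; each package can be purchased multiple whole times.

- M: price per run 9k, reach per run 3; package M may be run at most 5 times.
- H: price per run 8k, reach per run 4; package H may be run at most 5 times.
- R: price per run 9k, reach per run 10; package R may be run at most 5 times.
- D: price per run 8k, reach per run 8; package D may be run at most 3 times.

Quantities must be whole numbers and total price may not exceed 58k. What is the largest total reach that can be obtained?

This is a bounded integer knapsack.
Take 5×R and 1×D: price 53 ≤ 58, reach 5·10 + 1·8 = 58.
R has the best ratio (10/9) and is taken to its limit of 5; remaining capacity is filled optimally with the others.

58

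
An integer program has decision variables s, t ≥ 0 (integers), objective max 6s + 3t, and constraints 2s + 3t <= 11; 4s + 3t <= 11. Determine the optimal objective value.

15

(s,t)=(2,1): 2·2+3·1=7≤11, 4·2+3·1=11≤11, objective 15.
(s,t)=(1,2): 2·1+3·2=8≤11, 4·1+3·2=10≤11, objective 12.
(s,t)=(2,0): 2·2+3·0=4≤11, 4·2+3·0=8≤11, objective 12.
The best lattice point is (2,1), giving 15.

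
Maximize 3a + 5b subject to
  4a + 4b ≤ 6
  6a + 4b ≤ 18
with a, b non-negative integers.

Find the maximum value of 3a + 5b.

5

(a,b)=(0,1): 4·0+4·1=4≤6, 6·0+4·1=4≤18, objective 5.
(a,b)=(1,0): 4·1+4·0=4≤6, 6·1+4·0=6≤18, objective 3.
(a,b)=(0,0): 4·0+4·0=0≤6, 6·0+4·0=0≤18, objective 0.
The best lattice point is (0,1), giving 5.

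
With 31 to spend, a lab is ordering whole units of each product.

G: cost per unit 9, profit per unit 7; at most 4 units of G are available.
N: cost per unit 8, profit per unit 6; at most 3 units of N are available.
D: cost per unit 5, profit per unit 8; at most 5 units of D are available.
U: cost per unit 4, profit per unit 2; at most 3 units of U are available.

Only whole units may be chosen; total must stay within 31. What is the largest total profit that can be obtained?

42

D has the best ratio (8/5); taking only D gives at most 5×8 = 40 (stopped by the supply cap of 5).
Mixing does better — 5×D and 1×U: cost 29 ≤ 31, profit 5·8 + 1·2 = 42.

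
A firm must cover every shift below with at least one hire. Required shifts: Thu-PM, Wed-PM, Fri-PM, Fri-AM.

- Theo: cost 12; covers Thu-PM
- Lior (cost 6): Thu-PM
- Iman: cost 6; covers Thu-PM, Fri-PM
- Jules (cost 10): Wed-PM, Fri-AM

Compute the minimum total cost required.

16

Choose Iman and Jules: together they cover Thu-PM, Wed-PM, Fri-PM, Fri-AM — every shift.
Total cost: 6 + 10 = 16.
No cover costs less than 16.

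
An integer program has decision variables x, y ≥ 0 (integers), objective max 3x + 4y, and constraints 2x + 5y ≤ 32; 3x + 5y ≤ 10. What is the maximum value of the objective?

(x,y)=(3,0): 2·3+5·0=6≤32, 3·3+5·0=9≤10, objective 9.
(x,y)=(2,0): 2·2+5·0=4≤32, 3·2+5·0=6≤10, objective 6.
The best lattice point is (3,0), giving 9.

9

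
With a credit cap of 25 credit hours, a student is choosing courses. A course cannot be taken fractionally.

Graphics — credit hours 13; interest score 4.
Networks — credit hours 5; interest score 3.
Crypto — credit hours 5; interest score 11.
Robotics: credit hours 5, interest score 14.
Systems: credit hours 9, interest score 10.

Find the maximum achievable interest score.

This is a 0-1 knapsack instance.
Take Networks, Crypto, Robotics, and Systems: credit hours 5 + 5 + 5 + 9 = 24 ≤ 25, interest score 3 + 11 + 14 + 10 = 38.
No other feasible combination does better.

38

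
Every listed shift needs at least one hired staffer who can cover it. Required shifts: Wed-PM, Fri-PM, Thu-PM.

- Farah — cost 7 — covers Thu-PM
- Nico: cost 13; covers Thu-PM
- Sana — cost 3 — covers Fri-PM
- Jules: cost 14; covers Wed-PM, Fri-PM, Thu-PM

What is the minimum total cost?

Jules alone covers Wed-PM, Fri-PM, Thu-PM — every shift.
Total cost: 14.

14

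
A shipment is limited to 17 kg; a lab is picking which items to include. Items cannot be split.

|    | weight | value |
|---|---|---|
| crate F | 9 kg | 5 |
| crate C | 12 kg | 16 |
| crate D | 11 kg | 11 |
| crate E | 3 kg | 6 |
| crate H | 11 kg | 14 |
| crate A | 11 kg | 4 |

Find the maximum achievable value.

This is an integer program with binary decision variables.
Allowing fractional choices, the relaxed optimum would be about 24.5, but items are indivisible.
crate C + crate E: weight 12 + 3 = 15 ≤ 17, value 16 + 6 = 22.
crate D + crate E: weight 11 + 3 = 14 ≤ 17, value 11 + 6 = 17.
crate E + crate H: weight 3 + 11 = 14 ≤ 17, value 6 + 14 = 20.
Best is crate C and crate E with total value 22.

22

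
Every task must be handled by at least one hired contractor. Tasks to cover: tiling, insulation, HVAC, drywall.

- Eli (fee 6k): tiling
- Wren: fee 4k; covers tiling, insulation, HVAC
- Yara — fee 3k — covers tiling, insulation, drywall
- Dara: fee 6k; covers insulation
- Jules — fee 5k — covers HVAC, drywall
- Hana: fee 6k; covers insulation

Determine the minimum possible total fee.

This is an integer covering problem.
Choose Wren and Yara: together they cover tiling, insulation, HVAC, drywall — every task.
Total fee: 4 + 3 = 7.
No cover costs less than 7.

7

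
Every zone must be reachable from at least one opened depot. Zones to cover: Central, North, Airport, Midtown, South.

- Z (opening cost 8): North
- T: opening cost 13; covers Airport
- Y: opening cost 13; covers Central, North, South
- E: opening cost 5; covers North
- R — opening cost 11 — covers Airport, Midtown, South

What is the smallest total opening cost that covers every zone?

Choose Y and R: together they cover Central, North, Airport, Midtown, South — every zone.
Total opening cost: 13 + 11 = 24.

24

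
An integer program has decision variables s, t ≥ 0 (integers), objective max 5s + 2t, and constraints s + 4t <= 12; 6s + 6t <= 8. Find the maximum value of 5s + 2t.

5

The continuous relaxation peaks at (1.33, 0) with value 6.67; rounding to a feasible lattice point costs some objective.
(s,t)=(1,0): 1·1+4·0=1≤12, 6·1+6·0=6≤8, objective 5.
(s,t)=(0,1): 1·0+4·1=4≤12, 6·0+6·1=6≤8, objective 2.
No feasible integer point exceeds 5.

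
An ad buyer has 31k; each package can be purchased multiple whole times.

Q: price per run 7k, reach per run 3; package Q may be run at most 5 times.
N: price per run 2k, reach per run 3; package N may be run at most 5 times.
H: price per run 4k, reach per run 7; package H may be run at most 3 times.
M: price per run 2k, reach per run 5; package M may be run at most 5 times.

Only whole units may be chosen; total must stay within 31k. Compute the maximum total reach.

This is a bounded integer knapsack.
4×N, 3×H, and 5×M: price 30 ≤ 31, reach 4·3 + 3·7 + 5·5 = 58.
5×N, 3×H, and 4×M: price 30 ≤ 31, reach 5·3 + 3·7 + 4·5 = 56.
Best is 58.

58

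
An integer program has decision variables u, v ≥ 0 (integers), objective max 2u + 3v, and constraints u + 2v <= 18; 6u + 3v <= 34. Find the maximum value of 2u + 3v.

The continuous relaxation peaks at (1.56, 8.22) with value 27.78; rounding to a feasible lattice point costs some objective.
(u,v)=(0,9): 1·0+2·9=18≤18, 6·0+3·9=27≤34, objective 27.
(u,v)=(1,8): 1·1+2·8=17≤18, 6·1+3·8=30≤34, objective 26.
Maximum is 27 at (u,v)=(0,9).

27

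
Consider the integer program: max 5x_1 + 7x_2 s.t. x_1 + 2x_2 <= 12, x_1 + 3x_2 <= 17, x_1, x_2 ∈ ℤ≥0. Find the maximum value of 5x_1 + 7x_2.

(x_1,x_2)=(12,0): 1·12+2·0=12≤12, 1·12+3·0=12≤17, objective 60.
(x_1,x_2)=(11,0): 1·11+2·0=11≤12, 1·11+3·0=11≤17, objective 55.
No feasible integer point exceeds 60.

60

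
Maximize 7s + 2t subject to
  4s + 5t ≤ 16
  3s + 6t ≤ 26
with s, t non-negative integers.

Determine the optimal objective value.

(s,t)=(4,0): 4·4+5·0=16≤16, 3·4+6·0=12≤26, objective 28.
(s,t)=(3,0): 4·3+5·0=12≤16, 3·3+6·0=9≤26, objective 21.
The best lattice point is (4,0), giving 28.

28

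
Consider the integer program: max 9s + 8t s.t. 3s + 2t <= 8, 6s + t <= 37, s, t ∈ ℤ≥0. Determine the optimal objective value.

32

(s,t)=(0,4) is feasible, giving 32.
(s,t)=(0,3) is feasible, giving 24.
The best lattice point is (0,4), giving 32.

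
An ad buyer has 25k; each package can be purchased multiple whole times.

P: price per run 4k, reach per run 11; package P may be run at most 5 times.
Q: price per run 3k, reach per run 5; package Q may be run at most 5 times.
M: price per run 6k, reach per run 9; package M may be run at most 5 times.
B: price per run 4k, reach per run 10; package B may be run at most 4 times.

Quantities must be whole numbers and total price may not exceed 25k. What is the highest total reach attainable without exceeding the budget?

Take 5×P and 1×B: price 24 ≤ 25, reach 5·11 + 1·10 = 65.
P has the best ratio (11/4) and is taken to its limit of 5; remaining capacity is filled optimally with the others.

65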